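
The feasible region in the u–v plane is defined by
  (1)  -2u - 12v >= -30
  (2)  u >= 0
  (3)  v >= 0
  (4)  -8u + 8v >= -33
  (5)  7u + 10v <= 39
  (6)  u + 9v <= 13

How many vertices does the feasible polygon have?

5

Intersecting each pair of boundary lines and keeping only the points that satisfy every inequality leaves:
  (0, 0)
  (0, 13/9)
  (33/8, 0)
  (321/68, 81/136)
  (221/53, 52/53)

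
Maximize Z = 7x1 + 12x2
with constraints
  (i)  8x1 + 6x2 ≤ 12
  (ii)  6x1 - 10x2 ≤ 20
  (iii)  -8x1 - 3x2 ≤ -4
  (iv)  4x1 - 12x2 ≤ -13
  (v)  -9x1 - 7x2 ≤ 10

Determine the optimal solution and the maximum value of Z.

x1 = -1/2, x2 = 8/3, maximum Z = 57/2

Corner points and Z = 7x1 + 12x2:
  (-1/2, 8/3) → Z = 57/2
  (11/20, 19/15) → Z = 381/20
  (1/12, 10/9) → Z = 167/12

The optimum lies where 8x1 + 6x2 = 12 and -8x1 - 3x2 = -4.
Solving simultaneously gives x1 = -1/2, x2 = 8/3.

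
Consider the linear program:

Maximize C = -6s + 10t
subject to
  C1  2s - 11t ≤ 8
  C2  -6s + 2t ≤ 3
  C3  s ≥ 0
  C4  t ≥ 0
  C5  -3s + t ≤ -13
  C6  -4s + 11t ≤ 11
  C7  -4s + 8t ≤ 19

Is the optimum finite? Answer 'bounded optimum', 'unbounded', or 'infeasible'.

bounded optimum

Corner points and C = -6s + 10t:
  (135/31, 2/31) → C = -790/31
  (154/29, 85/29) → C = -74/29
The feasible region has finitely many vertices and no improving ray; the maximum is -74/29 at (154/29, 85/29).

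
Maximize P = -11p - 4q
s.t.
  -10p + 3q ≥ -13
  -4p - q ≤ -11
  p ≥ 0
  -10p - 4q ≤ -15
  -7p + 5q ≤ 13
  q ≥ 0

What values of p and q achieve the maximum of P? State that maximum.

p = 23/11, q = 29/11, maximum P = -369/11

Corner points and P = -11p - 4q:
  (23/11, 29/11) → P = -369/11
  (104/29, 221/29) → P = -2028/29
  (14/9, 43/9) → P = -326/9

The binding constraints are -10p + 3q = -13 and -4p - q = -11.
Solving simultaneously gives p = 23/11, q = 29/11.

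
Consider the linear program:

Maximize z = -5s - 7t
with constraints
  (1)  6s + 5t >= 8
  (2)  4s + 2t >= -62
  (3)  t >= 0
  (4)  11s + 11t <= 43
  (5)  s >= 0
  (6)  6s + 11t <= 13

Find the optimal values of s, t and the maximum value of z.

Feasible corners and z = -5s - 7t:
  (4/3, 0) → z = -20/3
  (23/36, 5/6) → z = -325/36
  (13/6, 0) → z = -65/6

s = 4/3, t = 0, maximum z = -20/3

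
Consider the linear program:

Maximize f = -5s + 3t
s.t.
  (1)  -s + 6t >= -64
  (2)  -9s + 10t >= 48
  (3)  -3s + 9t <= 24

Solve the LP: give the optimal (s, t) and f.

Corner points and f = -5s + 3t:
  (-232/11, -156/11) → f = 692/11
  (-80, -24) → f = 328
  (-64/17, 24/17) → f = 392/17

The binding constraints are -s + 6t = -64 and -3s + 9t = 24.
Solving simultaneously gives s = -80, t = -24.

s = -80, t = -24, maximum f = 328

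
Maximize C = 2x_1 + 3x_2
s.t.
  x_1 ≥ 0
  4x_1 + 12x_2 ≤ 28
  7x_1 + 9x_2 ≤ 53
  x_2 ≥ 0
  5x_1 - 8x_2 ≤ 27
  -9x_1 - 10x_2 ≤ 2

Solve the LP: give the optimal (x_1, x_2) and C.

x_1 = 137/23, x_2 = 8/23, maximum C = 298/23

Vertices and C = 2x_1 + 3x_2:
  (0, 7/3) → C = 7
  (0, 0) → C = 0
  (137/23, 8/23) → C = 298/23
  (27/5, 0) → C = 54/5

The optimum lies where 4x_1 + 12x_2 = 28 and 5x_1 - 8x_2 = 27.
Solving simultaneously gives x_1 = 137/23, x_2 = 8/23.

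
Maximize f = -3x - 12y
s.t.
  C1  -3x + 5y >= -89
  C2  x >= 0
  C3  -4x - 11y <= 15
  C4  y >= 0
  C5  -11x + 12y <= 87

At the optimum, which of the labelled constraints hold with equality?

C2 and C4

Feasible corners and f = -3x - 12y:
  (89/3, 0) → f = -89
  (0, 0) → f = 0
  (0, 29/4) → f = -87
The feasible region is unbounded (it extends along (5, 3), (12, 11)), but f strictly decreases along every unbounded feasible direction, so there is no improving ray and the maximum is attained at a vertex.

The maximum is at (0, 0). Substituting into each constraint, equality holds for C2 and C4; the remaining constraints have slack.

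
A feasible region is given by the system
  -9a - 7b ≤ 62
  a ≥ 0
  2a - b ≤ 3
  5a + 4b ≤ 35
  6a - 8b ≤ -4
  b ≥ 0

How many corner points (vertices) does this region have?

4

Intersecting each pair of boundary lines and keeping only the points that satisfy every inequality leaves:
  (0, 35/4)
  (0, 1/2)
  (47/13, 55/13)
  (14/5, 13/5)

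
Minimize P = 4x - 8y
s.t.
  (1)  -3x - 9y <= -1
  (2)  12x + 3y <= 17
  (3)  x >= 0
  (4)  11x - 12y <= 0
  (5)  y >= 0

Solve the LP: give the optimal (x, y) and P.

Vertices and P = 4x - 8y:
  (0, 1/9) → P = -8/9
  (4/45, 11/135) → P = -8/27
  (0, 17/3) → P = -136/3
  (68/59, 187/177) → P = -680/177

x = 0, y = 17/3, minimum P = -136/3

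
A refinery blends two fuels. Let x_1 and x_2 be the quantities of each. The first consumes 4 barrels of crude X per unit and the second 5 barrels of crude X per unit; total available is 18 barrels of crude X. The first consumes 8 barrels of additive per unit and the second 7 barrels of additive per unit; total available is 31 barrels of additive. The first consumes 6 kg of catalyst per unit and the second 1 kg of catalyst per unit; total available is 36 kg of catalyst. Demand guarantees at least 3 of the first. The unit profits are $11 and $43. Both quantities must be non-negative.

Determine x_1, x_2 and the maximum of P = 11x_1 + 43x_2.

x_1 = 3, x_2 = 1, maximum P = 76

Extreme points and P = 11x_1 + 43x_2:
  (31/8, 0) → P = 341/8
  (3, 0) → P = 33
  (3, 1) → P = 76

The binding constraints are 8x_1 + 7x_2 = 31 and x_1 = 3.
Solving simultaneously gives x_1 = 3, x_2 = 1.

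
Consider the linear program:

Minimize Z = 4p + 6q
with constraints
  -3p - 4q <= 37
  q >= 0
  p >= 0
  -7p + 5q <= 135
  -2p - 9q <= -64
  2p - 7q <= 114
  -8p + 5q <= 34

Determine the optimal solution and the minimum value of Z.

Vertices and Z = 4p + 6q:
  (32, 0) → Z = 128
  (57, 0) → Z = 228
  (101, 842/5) → Z = 7072/5
  (7/41, 290/41) → Z = 1768/41
The feasible region is unbounded (it extends along (5, 7), (7, 2)), but Z strictly increases along every unbounded feasible direction, so there is no improving ray and the minimum is attained at a vertex.

p = 7/41, q = 290/41, minimum Z = 1768/41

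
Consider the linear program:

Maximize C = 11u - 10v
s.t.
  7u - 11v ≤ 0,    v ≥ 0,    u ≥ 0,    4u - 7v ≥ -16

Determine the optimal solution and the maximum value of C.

Vertices and C = 11u - 10v:
  (0, 0) → C = 0
  (176/5, 112/5) → C = 816/5
  (0, 16/7) → C = -160/7

u = 176/5, v = 112/5, maximum C = 816/5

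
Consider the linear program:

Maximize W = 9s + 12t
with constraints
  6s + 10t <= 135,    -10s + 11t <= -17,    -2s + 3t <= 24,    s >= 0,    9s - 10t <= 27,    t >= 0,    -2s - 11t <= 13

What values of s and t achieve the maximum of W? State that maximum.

Vertices and W = 9s + 12t:
  (1655/166, 624/83) → W = 29871/166
  (54/5, 351/50) → W = 4536/25
  (17/10, 0) → W = 153/10
  (3, 0) → W = 27

The binding constraints are 6s + 10t = 135 and 9s - 10t = 27.
Solving simultaneously gives s = 54/5, t = 351/50.

s = 54/5, t = 351/50, maximum W = 4536/25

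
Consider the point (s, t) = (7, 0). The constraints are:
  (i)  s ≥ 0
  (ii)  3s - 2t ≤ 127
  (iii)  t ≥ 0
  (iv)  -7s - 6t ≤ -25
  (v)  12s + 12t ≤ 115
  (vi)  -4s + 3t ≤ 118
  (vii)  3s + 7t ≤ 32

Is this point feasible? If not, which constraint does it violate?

feasible

(i): 7 ≥ 0 ✓
(ii): 21 ≤ 127 ✓
(iii): 0 ≥ 0 ✓
(iv): -49 ≤ -25 ✓
(v): 84 ≤ 115 ✓
(vi): -28 ≤ 118 ✓
(vii): 21 ≤ 32 ✓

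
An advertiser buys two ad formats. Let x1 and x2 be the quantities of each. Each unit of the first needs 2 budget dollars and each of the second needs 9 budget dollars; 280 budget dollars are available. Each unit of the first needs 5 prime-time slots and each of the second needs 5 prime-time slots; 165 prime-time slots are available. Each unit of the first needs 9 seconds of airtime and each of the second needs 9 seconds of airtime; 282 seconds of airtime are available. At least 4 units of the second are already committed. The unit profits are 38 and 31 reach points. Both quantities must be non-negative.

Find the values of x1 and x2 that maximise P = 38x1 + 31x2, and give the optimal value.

The binding constraints are 9x1 + 9x2 = 282 and x2 = 4.
Solving simultaneously gives x1 = 82/3, x2 = 4.

x1 = 82/3, x2 = 4, maximum P = 3488/3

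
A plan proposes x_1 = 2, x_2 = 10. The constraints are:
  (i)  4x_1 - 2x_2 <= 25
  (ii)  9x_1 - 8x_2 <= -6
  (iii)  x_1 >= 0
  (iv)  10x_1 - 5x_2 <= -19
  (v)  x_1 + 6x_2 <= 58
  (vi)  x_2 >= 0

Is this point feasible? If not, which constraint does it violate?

Constraint (v): x_1 + 6x_2 = 62, which is not ≤ 58. All other constraints are satisfied.

not feasible — violates (v)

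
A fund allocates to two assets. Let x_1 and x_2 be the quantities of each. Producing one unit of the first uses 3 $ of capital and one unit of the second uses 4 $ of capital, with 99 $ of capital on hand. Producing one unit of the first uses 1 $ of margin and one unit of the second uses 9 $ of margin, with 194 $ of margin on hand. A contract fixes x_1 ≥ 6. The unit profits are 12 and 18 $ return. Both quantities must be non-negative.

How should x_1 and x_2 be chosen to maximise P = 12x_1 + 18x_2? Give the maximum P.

x_1 = 6, x_2 = 81/4, maximum P = 873/2

Vertices and P = 12x_1 + 18x_2:
  (33, 0) → P = 396
  (6, 0) → P = 72
  (6, 81/4) → P = 873/2

The binding constraints are 3x_1 + 4x_2 = 99 and x_1 = 6.
Solving simultaneously gives x_1 = 6, x_2 = 81/4.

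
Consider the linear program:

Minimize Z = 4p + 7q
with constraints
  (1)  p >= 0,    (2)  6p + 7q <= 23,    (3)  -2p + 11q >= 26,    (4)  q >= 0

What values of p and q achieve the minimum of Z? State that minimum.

p = 0, q = 26/11, minimum Z = 182/11

Vertices and Z = 4p + 7q:
  (0, 23/7) → Z = 23
  (0, 26/11) → Z = 182/11
  (71/80, 101/40) → Z = 849/40

At the optimal vertex, p = 0 and -2p + 11q = 26.
Solving simultaneously gives p = 0, q = 26/11.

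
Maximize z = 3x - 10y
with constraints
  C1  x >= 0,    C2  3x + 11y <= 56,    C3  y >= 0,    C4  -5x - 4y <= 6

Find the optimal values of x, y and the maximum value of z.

Extreme points and z = 3x - 10y:
  (0, 56/11) → z = -560/11
  (0, 0) → z = 0
  (56/3, 0) → z = 56

At the optimal vertex, 3x + 11y = 56 and y = 0.
Solving simultaneously gives x = 56/3, y = 0.

x = 56/3, y = 0, maximum z = 56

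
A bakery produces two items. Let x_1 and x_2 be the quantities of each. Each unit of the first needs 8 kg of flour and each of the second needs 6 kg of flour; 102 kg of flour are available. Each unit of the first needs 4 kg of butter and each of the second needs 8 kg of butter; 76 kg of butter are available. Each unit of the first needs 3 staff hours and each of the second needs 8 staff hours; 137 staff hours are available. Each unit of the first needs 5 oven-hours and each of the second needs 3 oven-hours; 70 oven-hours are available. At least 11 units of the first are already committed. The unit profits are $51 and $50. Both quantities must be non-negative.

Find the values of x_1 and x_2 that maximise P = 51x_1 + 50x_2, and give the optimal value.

Feasible corners and P = 51x_1 + 50x_2:
  (51/4, 0) → P = 2601/4
  (11, 0) → P = 561
  (11, 7/3) → P = 2033/3

x_1 = 11, x_2 = 7/3, maximum P = 2033/3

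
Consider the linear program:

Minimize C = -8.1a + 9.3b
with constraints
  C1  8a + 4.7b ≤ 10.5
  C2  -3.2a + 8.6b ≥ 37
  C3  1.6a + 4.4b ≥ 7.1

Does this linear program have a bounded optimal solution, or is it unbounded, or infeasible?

bounded optimum

Vertices and C = -8.1a + 9.3b:
  (-1045/1048, 515/131) → C = 93561/2096
  (-5087/1392, 256/87) → C = 52865/928
The feasible region has finitely many vertices and no improving ray; the minimum is 93561/2096 at (-1045/1048, 515/131).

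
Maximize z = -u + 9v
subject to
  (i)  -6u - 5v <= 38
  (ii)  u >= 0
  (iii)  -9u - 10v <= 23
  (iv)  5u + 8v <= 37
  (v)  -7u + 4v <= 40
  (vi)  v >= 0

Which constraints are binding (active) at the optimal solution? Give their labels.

Feasible corners and z = -u + 9v:
  (0, 37/8) → z = 333/8
  (0, 0) → z = 0
  (37/5, 0) → z = -37/5

The maximum is at (0, 37/8). Substituting into each constraint, equality holds for (ii) and (iv); the remaining constraints have slack.

(ii) and (iv)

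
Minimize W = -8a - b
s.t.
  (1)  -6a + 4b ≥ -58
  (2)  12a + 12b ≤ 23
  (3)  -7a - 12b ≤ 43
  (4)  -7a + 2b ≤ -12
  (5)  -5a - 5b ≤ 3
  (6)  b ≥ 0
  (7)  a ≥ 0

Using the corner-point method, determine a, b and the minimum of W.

Corner points and W = -8a - b:
  (95/54, 17/108) → W = -1537/108
  (23/12, 0) → W = -46/3
  (12/7, 0) → W = -96/7

The optimum lies where 12a + 12b = 23 and b = 0.
Solving simultaneously gives a = 23/12, b = 0.

a = 23/12, b = 0, minimum W = -46/3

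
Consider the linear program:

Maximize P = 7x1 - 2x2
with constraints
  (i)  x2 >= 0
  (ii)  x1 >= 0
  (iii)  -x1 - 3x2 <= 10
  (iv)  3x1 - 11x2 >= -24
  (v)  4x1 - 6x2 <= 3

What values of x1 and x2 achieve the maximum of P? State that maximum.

x1 = 177/26, x2 = 105/26, maximum P = 1029/26

The optimum lies where 3x1 - 11x2 = -24 and 4x1 - 6x2 = 3.
Solving simultaneously gives x1 = 177/26, x2 = 105/26.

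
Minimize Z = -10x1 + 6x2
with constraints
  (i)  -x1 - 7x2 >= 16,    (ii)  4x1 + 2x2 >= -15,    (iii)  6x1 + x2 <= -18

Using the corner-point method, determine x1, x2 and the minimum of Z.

x1 = -21/8, x2 = -9/4, minimum Z = 51/4

Vertices and Z = -10x1 + 6x2:
  (-73/26, -49/26) → Z = 218/13
  (-110/41, -78/41) → Z = 632/41
  (-21/8, -9/4) → Z = 51/4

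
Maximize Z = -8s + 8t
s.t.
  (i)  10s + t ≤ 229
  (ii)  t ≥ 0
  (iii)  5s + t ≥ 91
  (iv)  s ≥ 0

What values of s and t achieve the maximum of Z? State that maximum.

Vertices and Z = -8s + 8t:
  (229/10, 0) → Z = -916/5
  (0, 229) → Z = 1832
  (91/5, 0) → Z = -728/5
  (0, 91) → Z = 728

At the optimal vertex, 10s + t = 229 and s = 0.
Solving simultaneously gives s = 0, t = 229.

s = 0, t = 229, maximum Z = 1832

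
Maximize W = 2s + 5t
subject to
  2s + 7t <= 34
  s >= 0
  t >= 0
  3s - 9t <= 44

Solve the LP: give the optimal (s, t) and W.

Extreme points and W = 2s + 5t:
  (0, 34/7) → W = 170/7
  (614/39, 14/39) → W = 1298/39
  (0, 0) → W = 0
  (44/3, 0) → W = 88/3

At the optimal vertex, 2s + 7t = 34 and 3s - 9t = 44.
Solving simultaneously gives s = 614/39, t = 14/39.

s = 614/39, t = 14/39, maximum W = 1298/39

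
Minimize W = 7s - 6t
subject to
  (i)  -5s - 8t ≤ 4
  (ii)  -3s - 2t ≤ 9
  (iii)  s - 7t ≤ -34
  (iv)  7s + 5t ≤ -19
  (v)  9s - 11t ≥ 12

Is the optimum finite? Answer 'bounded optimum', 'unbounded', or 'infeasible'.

infeasible

The boundaries -3s - 2t = 9 and s - 7t = -34 meet at (-131/23, 93/23), but that point violates 9s - 11t ≥ 12. Every candidate vertex is excluded by some other constraint, so the feasible region is empty.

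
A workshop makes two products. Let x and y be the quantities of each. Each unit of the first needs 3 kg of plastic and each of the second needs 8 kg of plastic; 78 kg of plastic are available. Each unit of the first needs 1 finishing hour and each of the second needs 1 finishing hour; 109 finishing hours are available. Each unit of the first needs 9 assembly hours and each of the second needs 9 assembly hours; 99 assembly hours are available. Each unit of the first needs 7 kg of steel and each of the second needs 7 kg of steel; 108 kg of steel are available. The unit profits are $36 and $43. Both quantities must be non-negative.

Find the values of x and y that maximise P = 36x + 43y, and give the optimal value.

x = 2, y = 9, maximum P = 459

The binding constraints are 3x + 8y = 78 and 9x + 9y = 99.
Solving simultaneously gives x = 2, y = 9.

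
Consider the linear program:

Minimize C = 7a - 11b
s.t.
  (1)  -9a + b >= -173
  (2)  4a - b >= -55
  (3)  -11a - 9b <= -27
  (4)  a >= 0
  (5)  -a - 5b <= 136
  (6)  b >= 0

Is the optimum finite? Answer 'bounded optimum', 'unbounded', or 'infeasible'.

bounded optimum

Vertices and C = 7a - 11b:
  (228/5, 1187/5) → C = -11461/5
  (173/9, 0) → C = 1211/9
  (0, 55) → C = -605
  (0, 3) → C = -33
  (27/11, 0) → C = 189/11
The feasible region has finitely many vertices and no improving ray; the minimum is -11461/5 at (228/5, 1187/5).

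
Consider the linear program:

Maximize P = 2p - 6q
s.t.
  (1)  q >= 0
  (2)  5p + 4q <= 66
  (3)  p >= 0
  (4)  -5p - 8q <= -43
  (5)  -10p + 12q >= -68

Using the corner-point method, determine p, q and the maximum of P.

Corner points and P = 2p - 6q:
  (0, 33/2) → P = -99
  (266/25, 16/5) → P = 52/25
  (0, 43/8) → P = -129/4
  (53/7, 9/14) → P = 79/7

The optimum lies where -5p - 8q = -43 and -10p + 12q = -68.
Solving simultaneously gives p = 53/7, q = 9/14.

p = 53/7, q = 9/14, maximum P = 79/7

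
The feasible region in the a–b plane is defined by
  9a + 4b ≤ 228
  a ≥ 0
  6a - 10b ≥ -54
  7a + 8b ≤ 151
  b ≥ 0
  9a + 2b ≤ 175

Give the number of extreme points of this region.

Pairwise boundary intersections that survive every other constraint:
  (0, 27/5)
  (0, 0)
  (539/59, 642/59)
  (549/29, 67/29)
  (175/9, 0)

5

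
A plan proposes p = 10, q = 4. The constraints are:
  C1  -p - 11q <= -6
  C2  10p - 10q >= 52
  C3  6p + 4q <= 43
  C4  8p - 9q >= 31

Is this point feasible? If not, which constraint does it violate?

not feasible — violates C3

Constraint C3: 6p + 4q = 76, which is not ≤ 43. All other constraints are satisfied.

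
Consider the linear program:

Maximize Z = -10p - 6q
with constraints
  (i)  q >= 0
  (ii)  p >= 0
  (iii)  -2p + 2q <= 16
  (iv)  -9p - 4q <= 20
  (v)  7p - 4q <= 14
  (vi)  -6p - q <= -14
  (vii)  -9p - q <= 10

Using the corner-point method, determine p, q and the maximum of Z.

p = 70/31, q = 14/31, maximum Z = -784/31

Corner points and Z = -10p - 6q:
  (46/3, 70/3) → Z = -880/3
  (6/7, 62/7) → Z = -432/7
  (70/31, 14/31) → Z = -784/31

The optimum lies where 7p - 4q = 14 and -6p - q = -14.
Solving simultaneously gives p = 70/31, q = 14/31.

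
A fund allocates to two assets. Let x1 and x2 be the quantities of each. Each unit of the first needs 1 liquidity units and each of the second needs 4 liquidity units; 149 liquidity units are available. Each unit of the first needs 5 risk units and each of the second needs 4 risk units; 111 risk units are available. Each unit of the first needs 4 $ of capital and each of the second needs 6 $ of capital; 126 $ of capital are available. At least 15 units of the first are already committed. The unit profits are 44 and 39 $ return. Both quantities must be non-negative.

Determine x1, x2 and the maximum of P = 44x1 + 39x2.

The optimum lies where 5x1 + 4x2 = 111 and x1 = 15.
Solving simultaneously gives x1 = 15, x2 = 9.

x1 = 15, x2 = 9, maximum P = 1011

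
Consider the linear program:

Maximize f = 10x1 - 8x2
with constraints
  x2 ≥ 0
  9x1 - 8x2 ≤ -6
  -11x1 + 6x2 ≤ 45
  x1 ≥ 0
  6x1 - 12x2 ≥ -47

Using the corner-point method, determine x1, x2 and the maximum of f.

Feasible corners and f = 10x1 - 8x2:
  (0, 3/4) → f = -6
  (76/15, 129/20) → f = -14/15
  (0, 47/12) → f = -94/3

x1 = 76/15, x2 = 129/20, maximum f = -14/15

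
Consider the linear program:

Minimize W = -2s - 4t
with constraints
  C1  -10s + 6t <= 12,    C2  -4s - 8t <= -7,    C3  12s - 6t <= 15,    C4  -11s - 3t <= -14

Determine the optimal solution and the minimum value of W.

Extreme points and W = -2s - 4t:
  (27/2, 49/2) → W = -125
  (1/2, 17/6) → W = -37/3
  (27/20, 1/5) → W = -7/2
  (91/76, 21/76) → W = -7/2

At the optimal vertex, -10s + 6t = 12 and 12s - 6t = 15.
Solving simultaneously gives s = 27/2, t = 49/2.

s = 27/2, t = 49/2, minimum W = -125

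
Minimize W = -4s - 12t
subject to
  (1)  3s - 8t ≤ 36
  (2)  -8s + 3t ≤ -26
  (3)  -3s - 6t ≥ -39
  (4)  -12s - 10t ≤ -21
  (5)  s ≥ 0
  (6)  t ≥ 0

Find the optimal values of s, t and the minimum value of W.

s = 91/19, t = 78/19, minimum W = -1300/19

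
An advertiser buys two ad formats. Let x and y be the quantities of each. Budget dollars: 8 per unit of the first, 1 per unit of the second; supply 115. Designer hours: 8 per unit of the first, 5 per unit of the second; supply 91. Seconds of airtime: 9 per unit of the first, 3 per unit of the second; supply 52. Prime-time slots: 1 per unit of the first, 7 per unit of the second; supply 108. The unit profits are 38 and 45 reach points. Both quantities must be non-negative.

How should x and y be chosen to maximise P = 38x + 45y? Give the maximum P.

Corner points and P = 38x + 45y:
  (0, 0) → P = 0
  (0, 108/7) → P = 4860/7
  (52/9, 0) → P = 1976/9
  (2/3, 46/3) → P = 2146/3

The optimum lies where 9x + 3y = 52 and x + 7y = 108.
Solving simultaneously gives x = 2/3, y = 46/3.

x = 2/3, y = 46/3, maximum P = 2146/3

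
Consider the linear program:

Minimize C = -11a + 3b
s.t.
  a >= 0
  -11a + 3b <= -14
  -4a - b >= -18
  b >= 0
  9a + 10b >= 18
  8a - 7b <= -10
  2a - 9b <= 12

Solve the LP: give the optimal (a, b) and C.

Vertices and C = -11a + 3b:
  (68/23, 142/23) → C = -14
  (128/53, 222/53) → C = -14
  (29/9, 46/9) → C = -181/9

At the optimal vertex, -4a - b = -18 and 8a - 7b = -10.
Solving simultaneously gives a = 29/9, b = 46/9.

a = 29/9, b = 46/9, minimum C = -181/9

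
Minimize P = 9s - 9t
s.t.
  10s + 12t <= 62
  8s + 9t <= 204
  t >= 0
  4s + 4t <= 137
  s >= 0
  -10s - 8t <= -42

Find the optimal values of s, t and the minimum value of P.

Vertices and P = 9s - 9t:
  (31/5, 0) → P = 279/5
  (1/5, 5) → P = -216/5
  (21/5, 0) → P = 189/5

s = 1/5, t = 5, minimum P = -216/5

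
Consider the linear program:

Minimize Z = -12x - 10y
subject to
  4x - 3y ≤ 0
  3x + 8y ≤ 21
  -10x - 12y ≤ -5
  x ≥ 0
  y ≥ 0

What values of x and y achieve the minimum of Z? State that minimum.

x = 63/41, y = 84/41, minimum Z = -1596/41

Feasible corners and Z = -12x - 10y:
  (63/41, 84/41) → Z = -1596/41
  (5/26, 10/39) → Z = -190/39
  (0, 21/8) → Z = -105/4
  (0, 5/12) → Z = -25/6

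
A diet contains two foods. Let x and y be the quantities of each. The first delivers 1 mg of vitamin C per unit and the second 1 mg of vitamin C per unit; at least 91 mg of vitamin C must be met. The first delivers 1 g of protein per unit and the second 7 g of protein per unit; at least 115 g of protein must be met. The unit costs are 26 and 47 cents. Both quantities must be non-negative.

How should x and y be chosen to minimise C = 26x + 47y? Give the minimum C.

The feasible region is unbounded (it extends along (0, 1), (1, 0)), but C strictly increases along every unbounded feasible direction, so there is no improving ray and the minimum is attained at a vertex.

x = 87, y = 4, minimum C = 2450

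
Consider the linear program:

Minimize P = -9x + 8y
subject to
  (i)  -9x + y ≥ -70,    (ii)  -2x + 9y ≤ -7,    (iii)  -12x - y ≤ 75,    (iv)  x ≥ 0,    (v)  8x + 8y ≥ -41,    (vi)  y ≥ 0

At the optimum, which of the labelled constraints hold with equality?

(i) and (vi)

Extreme points and P = -9x + 8y:
  (623/79, 77/79) → P = -4991/79
  (70/9, 0) → P = -70
  (7/2, 0) → P = -63/2

The minimum is at (70/9, 0). Substituting into each constraint, equality holds for (i) and (vi); the remaining constraints have slack.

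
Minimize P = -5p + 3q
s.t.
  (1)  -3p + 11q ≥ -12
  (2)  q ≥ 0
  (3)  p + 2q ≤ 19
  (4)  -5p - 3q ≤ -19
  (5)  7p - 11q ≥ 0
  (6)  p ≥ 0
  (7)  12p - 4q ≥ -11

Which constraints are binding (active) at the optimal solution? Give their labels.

(1) and (3)

Vertices and P = -5p + 3q:
  (4, 0) → P = -20
  (233/17, 45/17) → P = -1030/17
  (19/5, 0) → P = -19
  (209/25, 133/25) → P = -646/25
  (11/4, 7/4) → P = -17/2

The minimum is at (233/17, 45/17). Substituting into each constraint, equality holds for (1) and (3); the remaining constraints have slack.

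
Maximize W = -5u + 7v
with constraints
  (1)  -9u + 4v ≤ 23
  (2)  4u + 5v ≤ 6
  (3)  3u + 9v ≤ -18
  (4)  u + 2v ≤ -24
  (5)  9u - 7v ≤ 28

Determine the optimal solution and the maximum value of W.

The binding constraints are -9u + 4v = 23 and u + 2v = -24.
Solving simultaneously gives u = -71/11, v = -193/22.

u = -71/11, v = -193/22, maximum W = -641/22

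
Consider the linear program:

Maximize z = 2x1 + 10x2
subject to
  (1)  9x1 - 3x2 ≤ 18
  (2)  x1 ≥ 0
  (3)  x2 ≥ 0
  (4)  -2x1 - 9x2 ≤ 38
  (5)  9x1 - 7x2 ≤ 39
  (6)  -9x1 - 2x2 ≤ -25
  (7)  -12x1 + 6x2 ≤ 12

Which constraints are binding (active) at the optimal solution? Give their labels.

Feasible corners and z = 2x1 + 10x2:
  (37/15, 7/5) → z = 284/15
  (8, 18) → z = 196
  (21/13, 68/13) → z = 722/13

The maximum is at (8, 18). Substituting into each constraint, equality holds for (1) and (7); the remaining constraints have slack.

(1) and (7)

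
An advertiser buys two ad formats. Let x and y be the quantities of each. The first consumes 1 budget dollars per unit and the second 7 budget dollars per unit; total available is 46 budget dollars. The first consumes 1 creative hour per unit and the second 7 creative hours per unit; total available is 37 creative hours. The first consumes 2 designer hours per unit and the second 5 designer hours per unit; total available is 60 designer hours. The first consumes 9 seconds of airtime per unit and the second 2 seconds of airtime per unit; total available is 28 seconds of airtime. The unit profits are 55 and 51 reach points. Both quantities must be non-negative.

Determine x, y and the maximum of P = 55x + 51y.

Extreme points and P = 55x + 51y:
  (0, 0) → P = 0
  (0, 37/7) → P = 1887/7
  (28/9, 0) → P = 1540/9
  (2, 5) → P = 365

At the optimal vertex, x + 7y = 37 and 9x + 2y = 28.
Solving simultaneously gives x = 2, y = 5.

x = 2, y = 5, maximum P = 365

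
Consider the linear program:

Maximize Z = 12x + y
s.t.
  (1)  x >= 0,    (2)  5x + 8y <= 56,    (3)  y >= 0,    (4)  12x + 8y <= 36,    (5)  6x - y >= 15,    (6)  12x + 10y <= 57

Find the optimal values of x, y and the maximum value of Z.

x = 3, y = 0, maximum Z = 36

Corner points and Z = 12x + y:
  (3, 0) → Z = 36
  (5/2, 0) → Z = 30
  (13/5, 3/5) → Z = 159/5

The binding constraints are y = 0 and 12x + 8y = 36.
Solving simultaneously gives x = 3, y = 0.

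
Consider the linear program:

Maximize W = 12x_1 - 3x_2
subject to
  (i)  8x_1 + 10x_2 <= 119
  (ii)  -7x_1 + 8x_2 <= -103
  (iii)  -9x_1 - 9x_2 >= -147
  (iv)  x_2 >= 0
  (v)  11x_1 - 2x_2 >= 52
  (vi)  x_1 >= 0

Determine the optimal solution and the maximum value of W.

Feasible corners and W = 12x_1 - 3x_2:
  (991/67, 9/134) → W = 23757/134
  (119/8, 0) → W = 357/2
  (103/7, 0) → W = 1236/7

The optimum lies where 8x_1 + 10x_2 = 119 and x_2 = 0.
Solving simultaneously gives x_1 = 119/8, x_2 = 0.

x_1 = 119/8, x_2 = 0, maximum W = 357/2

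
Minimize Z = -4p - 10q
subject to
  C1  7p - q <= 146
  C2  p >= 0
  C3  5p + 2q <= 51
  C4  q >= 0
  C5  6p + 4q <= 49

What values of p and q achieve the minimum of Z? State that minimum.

p = 0, q = 49/4, minimum Z = -245/2

Corner points and Z = -4p - 10q:
  (0, 0) → Z = 0
  (0, 49/4) → Z = -245/2
  (49/6, 0) → Z = -98/3

The binding constraints are p = 0 and 6p + 4q = 49.
Solving simultaneously gives p = 0, q = 49/4.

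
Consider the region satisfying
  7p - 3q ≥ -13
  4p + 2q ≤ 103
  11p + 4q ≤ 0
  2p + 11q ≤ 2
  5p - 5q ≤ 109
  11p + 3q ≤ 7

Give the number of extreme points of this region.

5

The feasible vertices (each the meet of two boundaries and inside every other half-plane) are:
  (-137/83, 40/83)
  (-98/5, -207/5)
  (-8/113, 22/113)
  (28/11, -7)
  (181/35, -582/35)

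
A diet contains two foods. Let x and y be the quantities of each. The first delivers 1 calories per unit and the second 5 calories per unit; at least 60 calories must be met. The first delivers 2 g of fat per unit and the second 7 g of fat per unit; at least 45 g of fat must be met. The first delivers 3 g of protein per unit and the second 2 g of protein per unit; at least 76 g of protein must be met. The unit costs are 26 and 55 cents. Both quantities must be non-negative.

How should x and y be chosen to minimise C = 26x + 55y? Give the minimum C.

x = 20, y = 8, minimum C = 960

Corner points and C = 26x + 55y:
  (0, 38) → C = 2090
  (60, 0) → C = 1560
  (20, 8) → C = 960
The feasible region is unbounded (it extends along (0, 1), (1, 0)), but C strictly increases along every unbounded feasible direction, so there is no improving ray and the minimum is attained at a vertex.

The binding constraints are x + 5y = 60 and 3x + 2y = 76.
Solving simultaneously gives x = 20, y = 8.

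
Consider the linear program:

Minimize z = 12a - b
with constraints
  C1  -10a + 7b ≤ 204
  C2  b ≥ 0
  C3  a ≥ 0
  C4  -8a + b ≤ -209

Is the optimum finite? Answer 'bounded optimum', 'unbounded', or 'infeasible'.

Feasible corners and z = 12a - b:
  (1667/46, 1861/23) → z = 8141/23
  (209/8, 0) → z = 627/2
The feasible region has finitely many vertices and no improving ray; the minimum is 627/2 at (209/8, 0).

bounded optimum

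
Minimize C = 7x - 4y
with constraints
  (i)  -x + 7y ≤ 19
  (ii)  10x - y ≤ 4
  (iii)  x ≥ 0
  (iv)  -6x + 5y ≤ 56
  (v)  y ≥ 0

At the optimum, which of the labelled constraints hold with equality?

(i) and (iii)

Feasible corners and C = 7x - 4y:
  (47/69, 194/69) → C = -149/23
  (0, 19/7) → C = -76/7
  (2/5, 0) → C = 14/5
  (0, 0) → C = 0

The minimum is at (0, 19/7). Substituting into each constraint, equality holds for (i) and (iii); the remaining constraints have slack.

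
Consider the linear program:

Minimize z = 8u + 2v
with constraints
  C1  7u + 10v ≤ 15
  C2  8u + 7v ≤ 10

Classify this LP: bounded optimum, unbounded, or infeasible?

From the feasible point (-5/31, 50/31), moving in the direction (-10, 7) keeps every constraint satisfied while z decreases without bound.

unbounded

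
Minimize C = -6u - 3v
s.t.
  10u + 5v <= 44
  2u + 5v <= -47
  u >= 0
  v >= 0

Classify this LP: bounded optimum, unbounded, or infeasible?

The boundaries 10u + 5v = 44 and 2u + 5v = -47 meet at (91/8, -279/20), but that point violates v ≥ 0. Every candidate vertex is excluded by some other constraint, so the feasible region is empty.

infeasible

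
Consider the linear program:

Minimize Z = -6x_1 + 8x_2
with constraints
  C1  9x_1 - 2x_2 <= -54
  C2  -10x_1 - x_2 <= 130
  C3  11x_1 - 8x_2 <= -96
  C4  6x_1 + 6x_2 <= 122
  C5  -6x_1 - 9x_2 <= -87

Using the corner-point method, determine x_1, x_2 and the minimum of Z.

x_1 = -104/31, x_2 = 369/31, minimum Z = 3576/31

Extreme points and Z = -6x_1 + 8x_2:
  (-40/33, 237/11) → Z = 1976/11
  (-104/31, 369/31) → Z = 3576/31
  (-451/27, 1000/27) → Z = 10706/27
  (-419/28, 275/14) → Z = 3457/14

At the optimal vertex, 9x_1 - 2x_2 = -54 and -6x_1 - 9x_2 = -87.
Solving simultaneously gives x_1 = -104/31, x_2 = 369/31.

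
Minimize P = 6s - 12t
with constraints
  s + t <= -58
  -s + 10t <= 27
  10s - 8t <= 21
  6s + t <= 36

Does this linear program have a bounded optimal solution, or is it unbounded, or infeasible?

From the feasible point (-607/11, -31/11), moving in the direction (-10, -1) keeps every constraint satisfied while P decreases without bound.

unbounded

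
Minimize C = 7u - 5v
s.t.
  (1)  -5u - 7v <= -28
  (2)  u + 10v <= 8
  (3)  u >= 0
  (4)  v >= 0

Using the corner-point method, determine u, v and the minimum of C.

u = 224/43, v = 12/43, minimum C = 1508/43

Extreme points and C = 7u - 5v:
  (224/43, 12/43) → C = 1508/43
  (28/5, 0) → C = 196/5
  (8, 0) → C = 56

The binding constraints are -5u - 7v = -28 and u + 10v = 8.
Solving simultaneously gives u = 224/43, v = 12/43.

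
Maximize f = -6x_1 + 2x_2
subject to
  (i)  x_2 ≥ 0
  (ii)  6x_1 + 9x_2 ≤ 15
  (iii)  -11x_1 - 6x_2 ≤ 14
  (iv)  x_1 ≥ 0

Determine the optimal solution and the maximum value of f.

x_1 = 0, x_2 = 5/3, maximum f = 10/3

Corner points and f = -6x_1 + 2x_2:
  (5/2, 0) → f = -15
  (0, 0) → f = 0
  (0, 5/3) → f = 10/3

The optimum lies where 6x_1 + 9x_2 = 15 and x_1 = 0.
Solving simultaneously gives x_1 = 0, x_2 = 5/3.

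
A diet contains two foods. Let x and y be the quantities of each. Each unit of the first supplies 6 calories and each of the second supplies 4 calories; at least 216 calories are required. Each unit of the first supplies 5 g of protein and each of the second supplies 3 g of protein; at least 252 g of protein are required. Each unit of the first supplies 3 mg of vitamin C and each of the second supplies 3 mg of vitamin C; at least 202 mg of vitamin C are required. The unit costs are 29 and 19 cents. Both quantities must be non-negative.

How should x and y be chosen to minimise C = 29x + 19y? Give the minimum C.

x = 25, y = 127/3, minimum C = 4588/3

Vertices and C = 29x + 19y:
  (0, 84) → C = 1596
  (202/3, 0) → C = 5858/3
  (25, 127/3) → C = 4588/3
The feasible region is unbounded (it extends along (0, 1), (1, 0)), but C strictly increases along every unbounded feasible direction, so there is no improving ray and the minimum is attained at a vertex.

The optimum lies where 5x + 3y = 252 and 3x + 3y = 202.
Solving simultaneously gives x = 25, y = 127/3.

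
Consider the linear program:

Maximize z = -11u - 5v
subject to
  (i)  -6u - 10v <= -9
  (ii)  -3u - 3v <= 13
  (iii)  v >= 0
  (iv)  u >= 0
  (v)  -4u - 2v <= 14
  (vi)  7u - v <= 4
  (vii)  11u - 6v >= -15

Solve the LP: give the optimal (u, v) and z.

At the optimal vertex, -6u - 10v = -9 and u = 0.
Solving simultaneously gives u = 0, v = 9/10.

u = 0, v = 9/10, maximum z = -9/2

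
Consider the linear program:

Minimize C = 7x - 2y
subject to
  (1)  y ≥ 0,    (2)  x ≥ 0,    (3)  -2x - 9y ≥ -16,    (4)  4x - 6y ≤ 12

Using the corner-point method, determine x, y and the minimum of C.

x = 0, y = 16/9, minimum C = -32/9

Corner points and C = 7x - 2y:
  (0, 0) → C = 0
  (3, 0) → C = 21
  (0, 16/9) → C = -32/9
  (17/4, 5/6) → C = 337/12

The optimum lies where x = 0 and -2x - 9y = -16.
Solving simultaneously gives x = 0, y = 16/9.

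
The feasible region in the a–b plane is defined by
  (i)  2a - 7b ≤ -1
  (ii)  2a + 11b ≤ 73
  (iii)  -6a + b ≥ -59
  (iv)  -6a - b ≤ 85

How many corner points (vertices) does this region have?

4

The feasible vertices (each the meet of two boundaries and inside every other half-plane) are:
  (207/20, 31/10)
  (-149/11, -41/11)
  (361/34, 80/17)
  (-63/4, 19/2)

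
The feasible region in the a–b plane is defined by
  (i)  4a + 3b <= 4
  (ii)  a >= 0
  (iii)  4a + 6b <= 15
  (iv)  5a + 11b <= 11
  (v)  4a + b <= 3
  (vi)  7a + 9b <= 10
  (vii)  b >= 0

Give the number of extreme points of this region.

Intersecting each pair of boundary lines and keeping only the points that satisfy every inequality leaves:
  (5/8, 1/2)
  (2/5, 4/5)
  (0, 1)
  (0, 0)
  (11/32, 27/32)
  (3/4, 0)

6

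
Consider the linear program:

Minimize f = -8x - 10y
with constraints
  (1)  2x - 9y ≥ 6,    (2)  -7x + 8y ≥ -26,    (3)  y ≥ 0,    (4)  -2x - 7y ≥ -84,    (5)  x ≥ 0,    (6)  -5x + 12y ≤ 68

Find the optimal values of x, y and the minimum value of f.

x = 186/47, y = 10/47, minimum f = -1588/47

The binding constraints are 2x - 9y = 6 and -7x + 8y = -26.
Solving simultaneously gives x = 186/47, y = 10/47.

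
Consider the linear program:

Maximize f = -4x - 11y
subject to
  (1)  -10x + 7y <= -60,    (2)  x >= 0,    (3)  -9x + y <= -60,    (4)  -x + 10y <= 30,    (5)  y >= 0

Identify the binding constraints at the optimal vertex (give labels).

Vertices and f = -4x - 11y:
  (360/53, 60/53) → f = -2100/53
  (270/31, 120/31) → f = -2400/31
  (20/3, 0) → f = -80/3
The feasible region is unbounded (it extends along (10, 1), (1, 0)), but f strictly decreases along every unbounded feasible direction, so there is no improving ray and the maximum is attained at a vertex.

The maximum is at (20/3, 0). Substituting into each constraint, equality holds for (3) and (5); the remaining constraints have slack.

(3) and (5)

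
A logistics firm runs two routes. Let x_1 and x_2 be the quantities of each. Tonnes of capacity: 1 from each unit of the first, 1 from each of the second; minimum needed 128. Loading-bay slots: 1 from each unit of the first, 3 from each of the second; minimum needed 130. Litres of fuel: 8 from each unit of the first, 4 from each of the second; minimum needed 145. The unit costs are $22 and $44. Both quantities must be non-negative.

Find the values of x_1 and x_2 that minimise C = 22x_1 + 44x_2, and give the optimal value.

x_1 = 127, x_2 = 1, minimum C = 2838

The feasible region is unbounded (it extends along (0, 1), (1, 0)), but C strictly increases along every unbounded feasible direction, so there is no improving ray and the minimum is attained at a vertex.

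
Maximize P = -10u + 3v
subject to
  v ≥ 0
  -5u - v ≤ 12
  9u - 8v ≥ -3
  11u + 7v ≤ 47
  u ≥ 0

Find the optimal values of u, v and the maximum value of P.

u = 0, v = 3/8, maximum P = 9/8

Feasible corners and P = -10u + 3v:
  (47/11, 0) → P = -470/11
  (0, 0) → P = 0
  (355/151, 456/151) → P = -2182/151
  (0, 3/8) → P = 9/8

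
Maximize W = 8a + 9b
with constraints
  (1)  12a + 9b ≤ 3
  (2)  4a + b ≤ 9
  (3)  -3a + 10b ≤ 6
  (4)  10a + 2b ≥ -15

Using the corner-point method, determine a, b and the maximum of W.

The feasible region is unbounded (it extends along (1, -4), (1, -5)), but W strictly decreases along every unbounded feasible direction, so there is no improving ray and the maximum is attained at a vertex.

a = -8/49, b = 27/49, maximum W = 179/49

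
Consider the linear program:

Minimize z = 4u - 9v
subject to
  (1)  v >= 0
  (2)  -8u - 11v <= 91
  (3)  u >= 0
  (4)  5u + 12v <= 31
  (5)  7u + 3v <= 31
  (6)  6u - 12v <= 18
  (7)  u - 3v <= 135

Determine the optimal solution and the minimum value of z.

Feasible corners and z = 4u - 9v:
  (0, 0) → z = 0
  (3, 0) → z = 12
  (0, 31/12) → z = -93/4
  (93/23, 62/69) → z = 186/23
  (71/17, 10/17) → z = 194/17

At the optimal vertex, u = 0 and 5u + 12v = 31.
Solving simultaneously gives u = 0, v = 31/12.

u = 0, v = 31/12, minimum z = -93/4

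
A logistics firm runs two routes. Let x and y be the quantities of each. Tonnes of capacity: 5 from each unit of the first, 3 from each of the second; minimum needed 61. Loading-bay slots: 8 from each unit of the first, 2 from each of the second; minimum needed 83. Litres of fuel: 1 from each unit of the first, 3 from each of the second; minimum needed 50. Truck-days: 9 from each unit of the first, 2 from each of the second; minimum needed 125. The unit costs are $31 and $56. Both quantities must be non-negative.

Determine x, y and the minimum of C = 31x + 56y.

x = 11, y = 13, minimum C = 1069

Extreme points and C = 31x + 56y:
  (0, 125/2) → C = 3500
  (50, 0) → C = 1550
  (11, 13) → C = 1069
The feasible region is unbounded (it extends along (0, 1), (1, 0)), but C strictly increases along every unbounded feasible direction, so there is no improving ray and the minimum is attained at a vertex.

At the optimal vertex, x + 3y = 50 and 9x + 2y = 125.
Solving simultaneously gives x = 11, y = 13.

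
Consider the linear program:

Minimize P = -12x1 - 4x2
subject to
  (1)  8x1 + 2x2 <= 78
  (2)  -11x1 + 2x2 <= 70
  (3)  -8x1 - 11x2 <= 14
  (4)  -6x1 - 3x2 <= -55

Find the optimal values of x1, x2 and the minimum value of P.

The optimum lies where 8x1 + 2x2 = 78 and -11x1 + 2x2 = 70.
Solving simultaneously gives x1 = 8/19, x2 = 709/19.

x1 = 8/19, x2 = 709/19, minimum P = -2932/19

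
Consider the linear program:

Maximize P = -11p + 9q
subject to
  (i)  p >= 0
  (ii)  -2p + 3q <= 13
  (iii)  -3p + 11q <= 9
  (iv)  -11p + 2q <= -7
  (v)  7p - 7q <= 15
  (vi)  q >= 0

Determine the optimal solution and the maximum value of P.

Corner points and P = -11p + 9q:
  (19/23, 24/23) → P = 7/23
  (57/14, 27/14) → P = -192/7
  (7/11, 0) → P = -7
  (15/7, 0) → P = -165/7

The optimum lies where -3p + 11q = 9 and -11p + 2q = -7.
Solving simultaneously gives p = 19/23, q = 24/23.

p = 19/23, q = 24/23, maximum P = 7/23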